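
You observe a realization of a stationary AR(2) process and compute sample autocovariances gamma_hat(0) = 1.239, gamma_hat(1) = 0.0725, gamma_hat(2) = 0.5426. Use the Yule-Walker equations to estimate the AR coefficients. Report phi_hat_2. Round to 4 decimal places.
\hat\phi_{2} = 0.4360

The Yule-Walker equations for an AR(p) process read, in matrix form,
  Gamma_p phi = r_p,   with   (Gamma_p)_{ij} = gamma(|i - j|),
                       (r_p)_i = gamma(i),   i,j = 1..p.
Substitute the sample gammas (Toeplitz matrix and right-hand side of size 2):
  Gamma_p = [[1.239, 0.0725], [0.0725, 1.239]]
  r_p     = [0.0725, 0.5426]
Written out:
  1.239 phi_1 + 0.0725 phi_2 = 0.0725
  0.0725 phi_1 + 1.239 phi_2 = 0.5426
Solve by Cramer's rule:
  det = gamma(0)^2 - gamma(1)^2 = (1.239)^2 - (0.0725)^2 = 1.535121 - 0.00525625 = 1.52986475
  phi_hat_1 = [gamma(1) gamma(0) - gamma(1) gamma(2)] / det = [(0.0725)(1.239) - (0.0725)(0.5426)] / 1.52986475 = 0.050489 / 1.52986475 = 0.033
  phi_hat_2 = [gamma(0) gamma(2) - gamma(1)^2] / det = [(1.239)(0.5426) - (0.0725)^2] / 1.52986475 = 0.66702515 / 1.52986475 = 0.436
So phi_hat = [0.0330, 0.4360].
Therefore phi_hat_2 = 0.4360.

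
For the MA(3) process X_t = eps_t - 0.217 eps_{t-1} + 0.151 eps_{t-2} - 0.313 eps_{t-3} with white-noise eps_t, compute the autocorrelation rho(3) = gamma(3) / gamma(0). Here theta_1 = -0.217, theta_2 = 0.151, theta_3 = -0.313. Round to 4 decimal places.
\rho(3) = -0.2680

For an MA(q) process with theta_0 = 1, the autocovariance is
  gamma(k) = sigma^2 * sum_{i=0..q-k} theta_i * theta_{i+k},
and rho(k) = gamma(k) / gamma(0). Sigma^2 cancels.
  numerator   = (1)*(-0.313) = -0.313.
  denominator = (1)^2 + (-0.217)^2 + (0.151)^2 + (-0.313)^2 = 1.167859.
  rho(3) = -0.313 / 1.167859 = -0.2680.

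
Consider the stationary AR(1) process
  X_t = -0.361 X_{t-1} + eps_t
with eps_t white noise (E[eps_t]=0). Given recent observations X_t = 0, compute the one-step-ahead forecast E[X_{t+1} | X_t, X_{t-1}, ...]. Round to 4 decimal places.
E[X_{t+1} \mid \mathcal F_t] = 0.0000

For an AR(p) model X_t = c + sum_i phi_i X_{t-i} + eps_t, the
one-step-ahead conditional mean is
  E[X_{t+1} | X_t, ...] = c + sum_i phi_i X_{t+1-i}.
Substitute known values:
  E[X_{t+1} | ...] = (-0.361) * (0)
                   = 0.0000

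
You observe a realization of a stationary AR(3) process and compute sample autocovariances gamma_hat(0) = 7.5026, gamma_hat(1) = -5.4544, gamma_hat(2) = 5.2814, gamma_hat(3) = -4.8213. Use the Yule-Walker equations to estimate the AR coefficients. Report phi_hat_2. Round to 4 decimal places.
\hat\phi_{2} = 0.3150

The Yule-Walker equations for an AR(p) process read, in matrix form,
  Gamma_p phi = r_p,   with   (Gamma_p)_{ij} = gamma(|i - j|),
                       (r_p)_i = gamma(i),   i,j = 1..p.
Substitute the sample gammas (Toeplitz matrix and right-hand side of size 3):
  Gamma_p = [[7.5026, -5.4544, 5.2814], [-5.4544, 7.5026, -5.4544], [5.2814, -5.4544, 7.5026]]
  r_p     = [-5.4544, 5.2814, -4.8213]
Written out (R1..R3):
  (R1) 7.5026 phi_1 - 5.4544 phi_2 + 5.2814 phi_3 = -5.4544
  (R2) -5.4544 phi_1 + 7.5026 phi_2 - 5.4544 phi_3 = 5.2814
  (R3) 5.2814 phi_1 - 5.4544 phi_2 + 7.5026 phi_3 = -4.8213
Gaussian elimination:
  R2 <- R2 - (-5.4544/7.5026) R1 = R2 - (-0.727001) R1:  3.537244 phi_2 - 1.614815 phi_3 = 1.316044
  R3 <- R3 - (5.2814/7.5026) R1 = R3 - (0.703943) R1:  -1.614815 phi_2 + 3.784797 phi_3 = -0.981715
  R3 <- R3 - (-1.614815/3.537244) R2 = R3 - (-0.456518) R2:  3.047605 phi_3 = -0.380918
Back-substitution:
  phi_hat_3 = -0.380918 / 3.047605 = -0.124989
  phi_hat_2 = (1.316044 - (-1.614815)(-0.124989)) / 3.537244 = 0.314994
  phi_hat_1 = (-5.4544 - (-5.4544)(0.314994) - (5.2814)(-0.124989)) / 7.5026 = -0.410015
So phi_hat = [-0.4100, 0.3150, -0.1250].
Therefore phi_hat_2 = 0.3150.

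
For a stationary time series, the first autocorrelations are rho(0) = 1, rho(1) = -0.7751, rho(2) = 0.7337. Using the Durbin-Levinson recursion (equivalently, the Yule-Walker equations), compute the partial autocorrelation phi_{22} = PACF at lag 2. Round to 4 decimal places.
\phi_{22} = 0.3329

The PACF at lag k is phi_{kk}, the last component of the solution
to the Yule-Walker system G_k phi = r_k where
  (G_k)_{ij} = rho(|i - j|), (r_k)_i = rho(i), i,j = 1..k.
Equivalently, Durbin-Levinson gives phi_{kk} iteratively:
  phi_{11} = rho(1)
  phi_{kk} = [rho(k) - sum_{j=1..k-1} phi_{k-1,j} rho(k-j)]
            / [1 - sum_{j=1..k-1} phi_{k-1,j} rho(j)],
  phi_{k,j} = phi_{k-1,j} - phi_{kk} phi_{k-1,k-j},  j = 1..k-1.
Step k = 1:
  phi_11 = rho(1) = -0.7751.
Step k = 2:
  phi_22 = [rho(2) - phi_11 rho(1)] / [1 - phi_11 rho(1)] = [0.7337 - (-0.7751)(-0.7751)] / [1 - (-0.7751)(-0.7751)]
         = 0.13291999 / 0.39921999 = 0.3329.
Therefore phi_{22} = 0.3329.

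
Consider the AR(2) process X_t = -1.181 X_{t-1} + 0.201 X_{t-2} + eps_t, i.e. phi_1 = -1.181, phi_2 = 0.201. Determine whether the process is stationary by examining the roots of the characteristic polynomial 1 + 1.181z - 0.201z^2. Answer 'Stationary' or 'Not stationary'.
\text{Not stationary}

The AR(p) characteristic polynomial is P(z) = 1 + 1.181z - 0.201z^2.
Stationarity requires all roots to lie outside the unit circle, i.e. |z| > 1 for every root.
Set 1 + (1.181) z + (-0.201) z^2 = 0, i.e. a z^2 + b z + c = 0 with a = -0.201, b = 1.181, c = 1.
Discriminant D = b^2 - 4ac = (1.181)^2 - 4*(-0.201)*1 = 1.394761 - (-0.804) = 2.198761.
D >= 0, so the roots are real: z = (-b +/- sqrt(D)) / (2a) = (-1.181 +/- 1.482822) / (-0.402).
  z_1 = (-1.181 + 1.482822) / (-0.402) = -0.7508,   |z_1| = 0.7508.
  z_2 = (-1.181 - 1.482822) / (-0.402) = 6.6264,   |z_2| = 6.6264.
Moduli of all roots: 0.7508, 6.6264.
All moduli strictly greater than 1? No.
Verdict: Not stationary.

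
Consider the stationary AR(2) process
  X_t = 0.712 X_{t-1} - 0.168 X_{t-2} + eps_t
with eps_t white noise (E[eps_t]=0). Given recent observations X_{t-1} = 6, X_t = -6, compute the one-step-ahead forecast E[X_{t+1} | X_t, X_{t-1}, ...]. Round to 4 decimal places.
E[X_{t+1} \mid \mathcal F_t] = -5.2800

For an AR(p) model X_t = c + sum_i phi_i X_{t-i} + eps_t, the
one-step-ahead conditional mean is
  E[X_{t+1} | X_t, ...] = c + sum_i phi_i X_{t+1-i}.
Substitute known values:
  E[X_{t+1} | ...] = (0.712) * (-6) + (-0.168) * (6)
                   = -5.2800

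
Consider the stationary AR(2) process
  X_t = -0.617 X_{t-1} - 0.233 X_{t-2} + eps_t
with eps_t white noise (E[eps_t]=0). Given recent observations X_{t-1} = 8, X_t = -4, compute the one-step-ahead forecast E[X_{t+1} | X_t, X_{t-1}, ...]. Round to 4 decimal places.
E[X_{t+1} \mid \mathcal F_t] = 0.6040

For an AR(p) model X_t = c + sum_i phi_i X_{t-i} + eps_t, the
one-step-ahead conditional mean is
  E[X_{t+1} | X_t, ...] = c + sum_i phi_i X_{t+1-i}.
Substitute known values:
  E[X_{t+1} | ...] = (-0.617) * (-4) + (-0.233) * (8)
                   = 0.6040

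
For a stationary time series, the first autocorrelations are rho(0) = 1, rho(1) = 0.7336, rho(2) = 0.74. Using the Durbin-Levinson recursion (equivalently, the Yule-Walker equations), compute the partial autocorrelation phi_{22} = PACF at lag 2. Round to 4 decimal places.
\phi_{22} = 0.4370

The PACF at lag k is phi_{kk}, the last component of the solution
to the Yule-Walker system G_k phi = r_k where
  (G_k)_{ij} = rho(|i - j|), (r_k)_i = rho(i), i,j = 1..k.
Equivalently, Durbin-Levinson gives phi_{kk} iteratively:
  phi_{11} = rho(1)
  phi_{kk} = [rho(k) - sum_{j=1..k-1} phi_{k-1,j} rho(k-j)]
            / [1 - sum_{j=1..k-1} phi_{k-1,j} rho(j)],
  phi_{k,j} = phi_{k-1,j} - phi_{kk} phi_{k-1,k-j},  j = 1..k-1.
Step k = 1:
  phi_11 = rho(1) = 0.7336.
Step k = 2:
  phi_22 = [rho(2) - phi_11 rho(1)] / [1 - phi_11 rho(1)] = [0.74 - (0.7336)(0.7336)] / [1 - (0.7336)(0.7336)]
         = 0.20183104 / 0.46183104 = 0.437.
Therefore phi_{22} = 0.4370.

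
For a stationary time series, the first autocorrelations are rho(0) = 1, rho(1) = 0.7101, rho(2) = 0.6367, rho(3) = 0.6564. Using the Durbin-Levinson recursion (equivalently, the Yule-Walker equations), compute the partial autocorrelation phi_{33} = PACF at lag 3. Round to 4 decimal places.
\phi_{33} = 0.2940

The PACF at lag k is phi_{kk}, the last component of the solution
to the Yule-Walker system G_k phi = r_k where
  (G_k)_{ij} = rho(|i - j|), (r_k)_i = rho(i), i,j = 1..k.
Equivalently, Durbin-Levinson gives phi_{kk} iteratively:
  phi_{11} = rho(1)
  phi_{kk} = [rho(k) - sum_{j=1..k-1} phi_{k-1,j} rho(k-j)]
            / [1 - sum_{j=1..k-1} phi_{k-1,j} rho(j)],
  phi_{k,j} = phi_{k-1,j} - phi_{kk} phi_{k-1,k-j},  j = 1..k-1.
Step k = 1:
  phi_11 = rho(1) = 0.7101.
Step k = 2:
  phi_22 = [rho(2) - phi_11 rho(1)] / [1 - phi_11 rho(1)] = [0.6367 - (0.7101)(0.7101)] / [1 - (0.7101)(0.7101)]
         = 0.13245799 / 0.49575799 = 0.267183.
  Update: phi_21 = phi_11 - phi_22 phi_11 = 0.7101 - (0.267183)(0.7101) = 0.520374.
Step k = 3:
  phi_33 = [rho(3) - phi_21 rho(2) - phi_22 rho(1)] / [1 - phi_21 rho(1) - phi_22 rho(2)]
    numerator   = 0.6564 - (0.520374)(0.6367) - (0.267183)(0.7101) = 0.1353517
    denominator = 1 - (0.520374)(0.7101) - (0.267183)(0.6367) = 0.4603675
  phi_33 = 0.1353517 / 0.4603675 = 0.294.
Therefore phi_{33} = 0.2940.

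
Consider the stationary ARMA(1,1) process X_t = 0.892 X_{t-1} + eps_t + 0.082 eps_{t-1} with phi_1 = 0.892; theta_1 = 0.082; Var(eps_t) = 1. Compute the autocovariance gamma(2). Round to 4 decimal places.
\gamma(2) = 4.5629

Multiply the model equation by X_{t-k} and take expectations. With theta_0 = psi_0 = 1 and psi_j the MA(infinity) weights, this gives
  gamma(k) - sum_i phi_i gamma(k-i) = c_k,
  c_k = sigma^2 * sum_{j=k..q} theta_j psi_{j-k}   (c_k = 0 for k > q),
using gamma(-m) = gamma(m).
psi-weights needed (psi_j = theta_j + sum_i phi_i psi_{j-i}):
  psi_1 = theta_1 + phi_1 = 0.082 + (0.892) = 0.974
Right-hand sides:
  c_0 = sigma^2 (1 + theta_1 psi_1) = 1 * (1 + (0.082)(0.974)) = 1 * 1.079868 = 1.079868
  c_1 = sigma^2 theta_1 = 1 * (0.082) = 0.082
  c_2 = 0
Equations for k = 0 and k = 1 (AR order 1):
  gamma(0) = phi_1 gamma(1) + c_0
  gamma(1) = phi_1 gamma(0) + c_1
Substituting the second into the first: gamma(0) (1 - phi_1^2) = c_0 + phi_1 c_1, so
  gamma(0) = (c_0 + phi_1 c_1) / (1 - phi_1^2) = (1.079868 + (0.892)(0.082)) / (1 - (0.892)^2) = 1.153012 / 0.204336 = 5.642726.
  gamma(1) = phi_1 gamma(0) + c_1 = (0.892)(5.642726) + (0.082) = 5.115311.
For k = 2 (> q): gamma(2) = phi_1 gamma(1) = (0.892)(5.115311) = 4.562858.
Therefore gamma(2) = 4.5629 (to 4 decimal places).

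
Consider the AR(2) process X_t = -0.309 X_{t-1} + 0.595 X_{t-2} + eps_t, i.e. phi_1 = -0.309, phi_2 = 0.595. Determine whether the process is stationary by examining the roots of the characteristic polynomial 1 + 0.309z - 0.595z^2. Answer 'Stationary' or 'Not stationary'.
\text{Stationary}

The AR(p) characteristic polynomial is P(z) = 1 + 0.309z - 0.595z^2.
Stationarity requires all roots to lie outside the unit circle, i.e. |z| > 1 for every root.
Set 1 + (0.309) z + (-0.595) z^2 = 0, i.e. a z^2 + b z + c = 0 with a = -0.595, b = 0.309, c = 1.
Discriminant D = b^2 - 4ac = (0.309)^2 - 4*(-0.595)*1 = 0.095481 - (-2.38) = 2.475481.
D >= 0, so the roots are real: z = (-b +/- sqrt(D)) / (2a) = (-0.309 +/- 1.573366) / (-1.19).
  z_1 = (-0.309 + 1.573366) / (-1.19) = -1.0625,   |z_1| = 1.0625.
  z_2 = (-0.309 - 1.573366) / (-1.19) = 1.5818,   |z_2| = 1.5818.
Moduli of all roots: 1.0625, 1.5818.
All moduli strictly greater than 1? Yes.
Verdict: Stationary.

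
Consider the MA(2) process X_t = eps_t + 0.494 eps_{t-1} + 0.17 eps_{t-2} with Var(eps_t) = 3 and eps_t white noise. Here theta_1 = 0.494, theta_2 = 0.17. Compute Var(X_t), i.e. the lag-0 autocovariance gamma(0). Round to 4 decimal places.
\gamma(0) = 3.8188

For an MA(q) process X_t = eps_t + sum_i theta_i eps_{t-i} with
Var(eps_t) = sigma^2, the variance is
  gamma(0) = sigma^2 * (1 + sum_i theta_i^2).
  sum_i theta_i^2 = (0.494)^2 + (0.17)^2 = 0.244036 + 0.0289 = 0.272936.
  gamma(0) = 3 * (1 + 0.272936) = 3 * 1.272936 = 3.818808, which rounds to 3.8188.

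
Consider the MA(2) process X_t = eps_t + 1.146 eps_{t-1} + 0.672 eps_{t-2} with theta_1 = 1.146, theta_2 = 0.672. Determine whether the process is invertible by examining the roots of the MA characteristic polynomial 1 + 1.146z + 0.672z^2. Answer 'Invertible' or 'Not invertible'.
\text{Invertible}

The MA(q) characteristic polynomial is P(z) = 1 + 1.146z + 0.672z^2.
Invertibility requires all roots to lie outside the unit circle, i.e. |z| > 1 for every root.
Set 1 + (1.146) z + (0.672) z^2 = 0, i.e. a z^2 + b z + c = 0 with a = 0.672, b = 1.146, c = 1.
Discriminant D = b^2 - 4ac = (1.146)^2 - 4*(0.672)*1 = 1.313316 - (2.688) = -1.374684.
D < 0, so the roots are the complex-conjugate pair z = (-b +/- i sqrt(-D)) / (2a) = -0.8527 +/- 0.8724i.
For a conjugate pair |z|^2 = z * conj(z) = (product of roots) = c/a = 1/(0.672) = 1.488095, so |z| = sqrt(1.488095) = 1.2199 for both roots.
Moduli of all roots: 1.2199, 1.2199.
All moduli strictly greater than 1? Yes.
Verdict: Invertible.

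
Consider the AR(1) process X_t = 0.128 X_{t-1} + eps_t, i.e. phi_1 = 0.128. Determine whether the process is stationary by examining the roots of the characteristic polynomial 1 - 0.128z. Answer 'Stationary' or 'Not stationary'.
\text{Stationary}

The AR(p) characteristic polynomial is P(z) = 1 - 0.128z.
Stationarity requires all roots to lie outside the unit circle, i.e. |z| > 1 for every root.
This is linear in z: 1 + (-0.128) z = 0  =>  z = -1/(-0.128) = 7.8125,  |z| = 7.8125.
Moduli of all roots: 7.8125.
All moduli strictly greater than 1? Yes.
Verdict: Stationary.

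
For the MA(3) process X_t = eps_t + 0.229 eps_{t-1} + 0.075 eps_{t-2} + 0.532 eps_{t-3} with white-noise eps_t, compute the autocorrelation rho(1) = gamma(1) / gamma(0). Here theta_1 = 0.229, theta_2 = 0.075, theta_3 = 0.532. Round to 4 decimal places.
\rho(1) = 0.2133

For an MA(q) process with theta_0 = 1, the autocovariance is
  gamma(k) = sigma^2 * sum_{i=0..q-k} theta_i * theta_{i+k},
and rho(k) = gamma(k) / gamma(0). Sigma^2 cancels.
  numerator   = (1)*(0.229) + (0.229)*(0.075) + (0.075)*(0.532) = 0.286075.
  denominator = (1)^2 + (0.229)^2 + (0.075)^2 + (0.532)^2 = 1.34109.
  rho(1) = 0.286075 / 1.34109 = 0.2133.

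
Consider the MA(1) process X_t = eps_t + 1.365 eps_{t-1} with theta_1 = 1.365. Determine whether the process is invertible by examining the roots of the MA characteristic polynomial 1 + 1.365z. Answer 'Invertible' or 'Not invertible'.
\text{Not invertible}

The MA(q) characteristic polynomial is P(z) = 1 + 1.365z.
Invertibility requires all roots to lie outside the unit circle, i.e. |z| > 1 for every root.
This is linear in z: 1 + (1.365) z = 0  =>  z = -1/(1.365) = -0.732601,  |z| = 0.732601.
Moduli of all roots: 0.7326.
All moduli strictly greater than 1? No.
Verdict: Not invertible.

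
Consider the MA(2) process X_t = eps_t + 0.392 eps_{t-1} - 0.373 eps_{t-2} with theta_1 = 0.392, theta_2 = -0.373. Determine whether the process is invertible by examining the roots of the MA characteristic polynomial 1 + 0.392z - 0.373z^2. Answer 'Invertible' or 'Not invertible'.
\text{Invertible}

The MA(q) characteristic polynomial is P(z) = 1 + 0.392z - 0.373z^2.
Invertibility requires all roots to lie outside the unit circle, i.e. |z| > 1 for every root.
Set 1 + (0.392) z + (-0.373) z^2 = 0, i.e. a z^2 + b z + c = 0 with a = -0.373, b = 0.392, c = 1.
Discriminant D = b^2 - 4ac = (0.392)^2 - 4*(-0.373)*1 = 0.153664 - (-1.492) = 1.645664.
D >= 0, so the roots are real: z = (-b +/- sqrt(D)) / (2a) = (-0.392 +/- 1.282834) / (-0.746).
  z_1 = (-0.392 + 1.282834) / (-0.746) = -1.1941,   |z_1| = 1.1941.
  z_2 = (-0.392 - 1.282834) / (-0.746) = 2.2451,   |z_2| = 2.2451.
Moduli of all roots: 1.1941, 2.2451.
All moduli strictly greater than 1? Yes.
Verdict: Invertible.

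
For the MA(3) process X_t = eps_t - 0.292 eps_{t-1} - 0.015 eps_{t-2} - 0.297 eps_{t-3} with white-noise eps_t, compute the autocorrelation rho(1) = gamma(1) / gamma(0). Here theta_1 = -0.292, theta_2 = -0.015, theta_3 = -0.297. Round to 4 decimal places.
\rho(1) = -0.2413

For an MA(q) process with theta_0 = 1, the autocovariance is
  gamma(k) = sigma^2 * sum_{i=0..q-k} theta_i * theta_{i+k},
and rho(k) = gamma(k) / gamma(0). Sigma^2 cancels.
  numerator   = (1)*(-0.292) + (-0.292)*(-0.015) + (-0.015)*(-0.297) = -0.283165.
  denominator = (1)^2 + (-0.292)^2 + (-0.015)^2 + (-0.297)^2 = 1.173698.
  rho(1) = -0.283165 / 1.173698 = -0.2413.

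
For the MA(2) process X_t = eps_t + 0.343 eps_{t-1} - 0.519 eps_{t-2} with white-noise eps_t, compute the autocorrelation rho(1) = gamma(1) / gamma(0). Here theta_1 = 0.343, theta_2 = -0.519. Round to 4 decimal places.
\rho(1) = 0.1189

For an MA(q) process with theta_0 = 1, the autocovariance is
  gamma(k) = sigma^2 * sum_{i=0..q-k} theta_i * theta_{i+k},
and rho(k) = gamma(k) / gamma(0). Sigma^2 cancels.
  numerator   = (1)*(0.343) + (0.343)*(-0.519) = 0.164983.
  denominator = (1)^2 + (0.343)^2 + (-0.519)^2 = 1.38701.
  rho(1) = 0.164983 / 1.38701 = 0.1189.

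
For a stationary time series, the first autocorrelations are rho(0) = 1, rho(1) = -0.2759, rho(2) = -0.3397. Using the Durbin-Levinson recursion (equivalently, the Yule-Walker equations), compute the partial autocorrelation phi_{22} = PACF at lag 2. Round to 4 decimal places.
\phi_{22} = -0.4501

The PACF at lag k is phi_{kk}, the last component of the solution
to the Yule-Walker system G_k phi = r_k where
  (G_k)_{ij} = rho(|i - j|), (r_k)_i = rho(i), i,j = 1..k.
Equivalently, Durbin-Levinson gives phi_{kk} iteratively:
  phi_{11} = rho(1)
  phi_{kk} = [rho(k) - sum_{j=1..k-1} phi_{k-1,j} rho(k-j)]
            / [1 - sum_{j=1..k-1} phi_{k-1,j} rho(j)],
  phi_{k,j} = phi_{k-1,j} - phi_{kk} phi_{k-1,k-j},  j = 1..k-1.
Step k = 1:
  phi_11 = rho(1) = -0.2759.
Step k = 2:
  phi_22 = [rho(2) - phi_11 rho(1)] / [1 - phi_11 rho(1)] = [-0.3397 - (-0.2759)(-0.2759)] / [1 - (-0.2759)(-0.2759)]
         = -0.41582081 / 0.92387919 = -0.4501.
Therefore phi_{22} = -0.4501.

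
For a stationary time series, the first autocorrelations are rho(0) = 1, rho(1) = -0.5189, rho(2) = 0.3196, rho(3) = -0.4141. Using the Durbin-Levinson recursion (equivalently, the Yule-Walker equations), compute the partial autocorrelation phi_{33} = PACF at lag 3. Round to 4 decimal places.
\phi_{33} = -0.3079

The PACF at lag k is phi_{kk}, the last component of the solution
to the Yule-Walker system G_k phi = r_k where
  (G_k)_{ij} = rho(|i - j|), (r_k)_i = rho(i), i,j = 1..k.
Equivalently, Durbin-Levinson gives phi_{kk} iteratively:
  phi_{11} = rho(1)
  phi_{kk} = [rho(k) - sum_{j=1..k-1} phi_{k-1,j} rho(k-j)]
            / [1 - sum_{j=1..k-1} phi_{k-1,j} rho(j)],
  phi_{k,j} = phi_{k-1,j} - phi_{kk} phi_{k-1,k-j},  j = 1..k-1.
Step k = 1:
  phi_11 = rho(1) = -0.5189.
Step k = 2:
  phi_22 = [rho(2) - phi_11 rho(1)] / [1 - phi_11 rho(1)] = [0.3196 - (-0.5189)(-0.5189)] / [1 - (-0.5189)(-0.5189)]
         = 0.05034279 / 0.73074279 = 0.068893.
  Update: phi_21 = phi_11 - phi_22 phi_11 = -0.5189 - (0.068893)(-0.5189) = -0.483152.
Step k = 3:
  phi_33 = [rho(3) - phi_21 rho(2) - phi_22 rho(1)] / [1 - phi_21 rho(1) - phi_22 rho(2)]
    numerator   = -0.4141 - (-0.483152)(0.3196) - (0.068893)(-0.5189) = -0.22393636
    denominator = 1 - (-0.483152)(-0.5189) - (0.068893)(0.3196) = 0.72727454
  phi_33 = -0.22393636 / 0.72727454 = -0.3079.
Therefore phi_{33} = -0.3079.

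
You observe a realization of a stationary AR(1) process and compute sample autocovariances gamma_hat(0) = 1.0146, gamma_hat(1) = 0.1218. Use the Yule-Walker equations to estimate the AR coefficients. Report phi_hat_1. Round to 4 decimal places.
\hat\phi_{1} = 0.1200

The Yule-Walker equations for an AR(p) process read, in matrix form,
  Gamma_p phi = r_p,   with   (Gamma_p)_{ij} = gamma(|i - j|),
                       (r_p)_i = gamma(i),   i,j = 1..p.
Substitute the sample gammas (Toeplitz matrix and right-hand side of size 1):
  Gamma_p = [[1.0146]]
  r_p     = [0.1218]
With p = 1 this is the single equation gamma(0) phi_1 = gamma(1):
  phi_hat_1 = gamma(1) / gamma(0) = 0.1218 / 1.0146 = 0.1200.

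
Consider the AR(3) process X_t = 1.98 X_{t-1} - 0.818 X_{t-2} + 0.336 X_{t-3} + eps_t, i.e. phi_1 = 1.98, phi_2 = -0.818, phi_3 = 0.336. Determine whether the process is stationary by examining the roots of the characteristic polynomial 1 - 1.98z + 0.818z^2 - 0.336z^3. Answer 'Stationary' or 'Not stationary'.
\text{Not stationary}

The AR(p) characteristic polynomial is P(z) = 1 - 1.98z + 0.818z^2 - 0.336z^3.
Stationarity requires all roots to lie outside the unit circle, i.e. |z| > 1 for every root.
Degree 3: look for a simple real root z0 first, then factor out (1 - z/z0) and solve the remaining quadratic.
Testing z0 = 0.625: P(0.625) = 1 + (-1.98)(0.625) + (0.818)(0.625)^2 + (-0.336)(0.625)^3
  = 1 + (-1.2375) + (0.319531) + (-0.082031) = 0.  So z_0 = 0.625 is a root, |z_0| = 0.625.
Divide out the factor (1 - 1.6 z) = (1 - z/z0) (since 1/z0 = 1.6):
  P(z) = (1 - 1.6 z)(1 + (-0.38) z + (0.21) z^2)
  [check: z-coef -0.38 - (1.6) = -1.98; z^2-coef 0.21 - (1.6)(-0.38) = 0.818; z^3-coef -(1.6)(0.21) = -0.336.]
Remaining roots from the quadratic factor 1 + (-0.38) z + (0.21) z^2:
  Set 1 + (-0.38) z + (0.21) z^2 = 0, i.e. a z^2 + b z + c = 0 with a = 0.21, b = -0.38, c = 1.
  Discriminant D = b^2 - 4ac = (-0.38)^2 - 4*(0.21)*1 = 0.1444 - (0.84) = -0.6956.
  D < 0, so the roots are the complex-conjugate pair z = (-b +/- i sqrt(-D)) / (2a) = 0.9048 +/- 1.9858i.
  For a conjugate pair |z|^2 = z * conj(z) = (product of roots) = c/a = 1/(0.21) = 4.761905, so |z| = sqrt(4.761905) = 2.1822 for both roots.
Moduli of all roots: 0.6250, 2.1822, 2.1822.
All moduli strictly greater than 1? No.
Verdict: Not stationary.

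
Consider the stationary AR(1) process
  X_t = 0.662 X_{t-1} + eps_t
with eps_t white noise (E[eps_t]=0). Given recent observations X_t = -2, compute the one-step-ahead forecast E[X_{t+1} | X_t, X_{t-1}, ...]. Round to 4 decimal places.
E[X_{t+1} \mid \mathcal F_t] = -1.3240

For an AR(p) model X_t = c + sum_i phi_i X_{t-i} + eps_t, the
one-step-ahead conditional mean is
  E[X_{t+1} | X_t, ...] = c + sum_i phi_i X_{t+1-i}.
Substitute known values:
  E[X_{t+1} | ...] = (0.662) * (-2)
                   = -1.3240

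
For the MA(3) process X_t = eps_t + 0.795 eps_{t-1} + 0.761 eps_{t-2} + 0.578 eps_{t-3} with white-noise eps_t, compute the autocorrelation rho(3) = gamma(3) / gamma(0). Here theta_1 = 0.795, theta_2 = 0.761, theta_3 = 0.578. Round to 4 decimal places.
\rho(3) = 0.2271

For an MA(q) process with theta_0 = 1, the autocovariance is
  gamma(k) = sigma^2 * sum_{i=0..q-k} theta_i * theta_{i+k},
and rho(k) = gamma(k) / gamma(0). Sigma^2 cancels.
  numerator   = (1)*(0.578) = 0.578.
  denominator = (1)^2 + (0.795)^2 + (0.761)^2 + (0.578)^2 = 2.54523.
  rho(3) = 0.578 / 2.54523 = 0.2271.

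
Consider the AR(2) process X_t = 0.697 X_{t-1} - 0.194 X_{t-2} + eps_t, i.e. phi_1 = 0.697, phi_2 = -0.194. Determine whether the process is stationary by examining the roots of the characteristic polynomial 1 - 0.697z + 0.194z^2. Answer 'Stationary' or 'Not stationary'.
\text{Stationary}

The AR(p) characteristic polynomial is P(z) = 1 - 0.697z + 0.194z^2.
Stationarity requires all roots to lie outside the unit circle, i.e. |z| > 1 for every root.
Set 1 + (-0.697) z + (0.194) z^2 = 0, i.e. a z^2 + b z + c = 0 with a = 0.194, b = -0.697, c = 1.
Discriminant D = b^2 - 4ac = (-0.697)^2 - 4*(0.194)*1 = 0.485809 - (0.776) = -0.290191.
D < 0, so the roots are the complex-conjugate pair z = (-b +/- i sqrt(-D)) / (2a) = 1.7964 +/- 1.3884i.
For a conjugate pair |z|^2 = z * conj(z) = (product of roots) = c/a = 1/(0.194) = 5.154639, so |z| = sqrt(5.154639) = 2.2704 for both roots.
Moduli of all roots: 2.2704, 2.2704.
All moduli strictly greater than 1? Yes.
Verdict: Stationary.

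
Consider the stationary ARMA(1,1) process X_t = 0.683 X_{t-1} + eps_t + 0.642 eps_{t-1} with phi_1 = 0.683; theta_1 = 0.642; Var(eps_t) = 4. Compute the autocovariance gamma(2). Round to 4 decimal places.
\gamma(2) = 9.7602

Multiply the model equation by X_{t-k} and take expectations. With theta_0 = psi_0 = 1 and psi_j the MA(infinity) weights, this gives
  gamma(k) - sum_i phi_i gamma(k-i) = c_k,
  c_k = sigma^2 * sum_{j=k..q} theta_j psi_{j-k}   (c_k = 0 for k > q),
using gamma(-m) = gamma(m).
psi-weights needed (psi_j = theta_j + sum_i phi_i psi_{j-i}):
  psi_1 = theta_1 + phi_1 = 0.642 + (0.683) = 1.325
Right-hand sides:
  c_0 = sigma^2 (1 + theta_1 psi_1) = 4 * (1 + (0.642)(1.325)) = 4 * 1.85065 = 7.4026
  c_1 = sigma^2 theta_1 = 4 * (0.642) = 2.568
  c_2 = 0
Equations for k = 0 and k = 1 (AR order 1):
  gamma(0) = phi_1 gamma(1) + c_0
  gamma(1) = phi_1 gamma(0) + c_1
Substituting the second into the first: gamma(0) (1 - phi_1^2) = c_0 + phi_1 c_1, so
  gamma(0) = (c_0 + phi_1 c_1) / (1 - phi_1^2) = (7.4026 + (0.683)(2.568)) / (1 - (0.683)^2) = 9.156544 / 0.533511 = 17.162803.
  gamma(1) = phi_1 gamma(0) + c_1 = (0.683)(17.162803) + (2.568) = 14.290194.
For k = 2 (> q): gamma(2) = phi_1 gamma(1) = (0.683)(14.290194) = 9.760203.
Therefore gamma(2) = 9.7602 (to 4 decimal places).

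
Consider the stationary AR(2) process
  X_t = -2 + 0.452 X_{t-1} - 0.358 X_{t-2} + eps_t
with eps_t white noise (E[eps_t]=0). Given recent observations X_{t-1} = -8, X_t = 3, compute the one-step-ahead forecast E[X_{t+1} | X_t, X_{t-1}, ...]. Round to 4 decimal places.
E[X_{t+1} \mid \mathcal F_t] = 2.2200

For an AR(p) model X_t = c + sum_i phi_i X_{t-i} + eps_t, the
one-step-ahead conditional mean is
  E[X_{t+1} | X_t, ...] = c + sum_i phi_i X_{t+1-i}.
Substitute known values:
  E[X_{t+1} | ...] = -2 + (0.452) * (3) + (-0.358) * (-8)
                   = 2.2200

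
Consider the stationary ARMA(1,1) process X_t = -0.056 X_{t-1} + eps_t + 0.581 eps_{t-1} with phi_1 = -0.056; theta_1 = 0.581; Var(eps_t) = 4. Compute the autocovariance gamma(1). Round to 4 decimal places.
\gamma(1) = 2.0381

Multiply the model equation by X_{t-k} and take expectations. With theta_0 = psi_0 = 1 and psi_j the MA(infinity) weights, this gives
  gamma(k) - sum_i phi_i gamma(k-i) = c_k,
  c_k = sigma^2 * sum_{j=k..q} theta_j psi_{j-k}   (c_k = 0 for k > q),
using gamma(-m) = gamma(m).
psi-weights needed (psi_j = theta_j + sum_i phi_i psi_{j-i}):
  psi_1 = theta_1 + phi_1 = 0.581 + (-0.056) = 0.525
Right-hand sides:
  c_0 = sigma^2 (1 + theta_1 psi_1) = 4 * (1 + (0.581)(0.525)) = 4 * 1.305025 = 5.2201
  c_1 = sigma^2 theta_1 = 4 * (0.581) = 2.324
  c_2 = 0
Equations for k = 0 and k = 1 (AR order 1):
  gamma(0) = phi_1 gamma(1) + c_0
  gamma(1) = phi_1 gamma(0) + c_1
Substituting the second into the first: gamma(0) (1 - phi_1^2) = c_0 + phi_1 c_1, so
  gamma(0) = (c_0 + phi_1 c_1) / (1 - phi_1^2) = (5.2201 + (-0.056)(2.324)) / (1 - (-0.056)^2) = 5.089956 / 0.996864 = 5.105968.
  gamma(1) = phi_1 gamma(0) + c_1 = (-0.056)(5.105968) + (2.324) = 2.038066.
Therefore gamma(1) = 2.0381 (to 4 decimal places).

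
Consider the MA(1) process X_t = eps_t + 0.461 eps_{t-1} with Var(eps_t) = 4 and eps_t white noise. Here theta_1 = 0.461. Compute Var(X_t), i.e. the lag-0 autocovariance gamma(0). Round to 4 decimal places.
\gamma(0) = 4.8501

For an MA(q) process X_t = eps_t + sum_i theta_i eps_{t-i} with
Var(eps_t) = sigma^2, the variance is
  gamma(0) = sigma^2 * (1 + sum_i theta_i^2).
  sum_i theta_i^2 = (0.461)^2 = 0.212521.
  gamma(0) = 4 * (1 + 0.212521) = 4 * 1.212521 = 4.850084, which rounds to 4.8501.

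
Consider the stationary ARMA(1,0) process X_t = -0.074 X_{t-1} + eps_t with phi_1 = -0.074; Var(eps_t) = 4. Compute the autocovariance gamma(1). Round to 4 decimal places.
\gamma(1) = -0.2976

Multiply the model equation by X_{t-k} and take expectations. With theta_0 = psi_0 = 1 and psi_j the MA(infinity) weights, this gives
  gamma(k) - sum_i phi_i gamma(k-i) = c_k,
  c_k = sigma^2 * sum_{j=k..q} theta_j psi_{j-k}   (c_k = 0 for k > q),
using gamma(-m) = gamma(m).
Pure AR (q = 0): c_0 = sigma^2 = 4, c_k = 0 for k >= 1.
Equations for k = 0 and k = 1 (AR order 1):
  gamma(0) = phi_1 gamma(1) + c_0
  gamma(1) = phi_1 gamma(0) + c_1
Substituting the second into the first: gamma(0) (1 - phi_1^2) = c_0 + phi_1 c_1, so
  gamma(0) = c_0 / (1 - phi_1^2) = 4 / (1 - (-0.074)^2) = 4 / 0.994524 = 4.022025.
  gamma(1) = phi_1 gamma(0) = (-0.074)(4.022025) = -0.29763.
Therefore gamma(1) = -0.2976 (to 4 decimal places).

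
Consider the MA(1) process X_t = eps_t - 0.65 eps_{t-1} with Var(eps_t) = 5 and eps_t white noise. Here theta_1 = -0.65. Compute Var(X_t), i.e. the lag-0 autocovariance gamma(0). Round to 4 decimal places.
\gamma(0) = 7.1125

For an MA(q) process X_t = eps_t + sum_i theta_i eps_{t-i} with
Var(eps_t) = sigma^2, the variance is
  gamma(0) = sigma^2 * (1 + sum_i theta_i^2).
  sum_i theta_i^2 = (-0.65)^2 = 0.4225.
  gamma(0) = 5 * (1 + 0.4225) = 5 * 1.4225 = 7.1125.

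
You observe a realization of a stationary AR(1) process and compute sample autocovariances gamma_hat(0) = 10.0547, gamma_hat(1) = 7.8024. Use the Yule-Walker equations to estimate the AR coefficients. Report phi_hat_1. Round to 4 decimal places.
\hat\phi_{1} = 0.7760

The Yule-Walker equations for an AR(p) process read, in matrix form,
  Gamma_p phi = r_p,   with   (Gamma_p)_{ij} = gamma(|i - j|),
                       (r_p)_i = gamma(i),   i,j = 1..p.
Substitute the sample gammas (Toeplitz matrix and right-hand side of size 1):
  Gamma_p = [[10.0547]]
  r_p     = [7.8024]
With p = 1 this is the single equation gamma(0) phi_1 = gamma(1):
  phi_hat_1 = gamma(1) / gamma(0) = 7.8024 / 10.0547 = 0.7760.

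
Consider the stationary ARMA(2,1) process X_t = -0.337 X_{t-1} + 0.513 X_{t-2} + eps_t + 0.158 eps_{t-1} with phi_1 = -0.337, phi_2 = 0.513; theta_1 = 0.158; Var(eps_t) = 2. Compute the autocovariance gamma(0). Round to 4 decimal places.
\gamma(0) = 4.1995

Multiply the model equation by X_{t-k} and take expectations. With theta_0 = psi_0 = 1 and psi_j the MA(infinity) weights, this gives
  gamma(k) - sum_i phi_i gamma(k-i) = c_k,
  c_k = sigma^2 * sum_{j=k..q} theta_j psi_{j-k}   (c_k = 0 for k > q),
using gamma(-m) = gamma(m).
psi-weights needed (psi_j = theta_j + sum_i phi_i psi_{j-i}):
  psi_1 = theta_1 + phi_1 = 0.158 + (-0.337) = -0.179
Right-hand sides:
  c_0 = sigma^2 (1 + theta_1 psi_1) = 2 * (1 + (0.158)(-0.179)) = 2 * 0.971718 = 1.943436
  c_1 = sigma^2 theta_1 = 2 * (0.158) = 0.316
  c_2 = 0
Equations for k = 0, 1, 2 (AR order 2, c_2 = 0):
  (E0) gamma(0) = phi_1 gamma(1) + phi_2 gamma(2) + c_0
  (E1) gamma(1) = phi_1 gamma(0) + phi_2 gamma(1) + c_1
  (E2) gamma(2) = phi_1 gamma(1) + phi_2 gamma(0)
From (E1): gamma(1) = A gamma(0) + B with
  A = phi_1 / (1 - phi_2) = -0.337 / 0.487 = -0.691992,   B = c_1 / (1 - phi_2) = 0.316 / 0.487 = 0.648871.
Insert (E2) into (E0): gamma(0) (1 - phi_2^2) = phi_1 (1 + phi_2) gamma(1) + c_0.
  phi_1 (1 + phi_2) = (-0.337)(1.513) = -0.509881,   1 - phi_2^2 = 0.736831.
Replace gamma(1) by A gamma(0) + B and collect gamma(0):
  gamma(0) [0.736831 - (-0.509881)(-0.691992)] = (-0.509881)(0.648871) + 1.943436
  gamma(0) * 0.383998 = 1.612589
  gamma(0) = 1.612589 / 0.383998 = 4.199478.
Therefore gamma(0) = 4.1995 (to 4 decimal places).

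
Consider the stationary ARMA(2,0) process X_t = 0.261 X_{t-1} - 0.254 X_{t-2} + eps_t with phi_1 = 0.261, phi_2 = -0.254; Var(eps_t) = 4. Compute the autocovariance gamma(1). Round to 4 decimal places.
\gamma(1) = 0.9303

Multiply the model equation by X_{t-k} and take expectations. With theta_0 = psi_0 = 1 and psi_j the MA(infinity) weights, this gives
  gamma(k) - sum_i phi_i gamma(k-i) = c_k,
  c_k = sigma^2 * sum_{j=k..q} theta_j psi_{j-k}   (c_k = 0 for k > q),
using gamma(-m) = gamma(m).
Pure AR (q = 0): c_0 = sigma^2 = 4, c_k = 0 for k >= 1.
Equations for k = 0, 1, 2 (AR order 2, c_2 = 0):
  (E0) gamma(0) = phi_1 gamma(1) + phi_2 gamma(2) + c_0
  (E1) gamma(1) = phi_1 gamma(0) + phi_2 gamma(1) + c_1
  (E2) gamma(2) = phi_1 gamma(1) + phi_2 gamma(0)
From (E1): gamma(1) = A gamma(0) + B with
  A = phi_1 / (1 - phi_2) = 0.261 / 1.254 = 0.208134,   B = c_1 / (1 - phi_2) = 0 / 1.254 = 0.
Insert (E2) into (E0): gamma(0) (1 - phi_2^2) = phi_1 (1 + phi_2) gamma(1) + c_0.
  phi_1 (1 + phi_2) = (0.261)(0.746) = 0.194706,   1 - phi_2^2 = 0.935484.
Replace gamma(1) by A gamma(0) + B and collect gamma(0):
  gamma(0) [0.935484 - (0.194706)(0.208134)] = c_0 = 4
  gamma(0) * 0.894959 = 4
  gamma(0) = 4 / 0.894959 = 4.469478.
  gamma(1) = A gamma(0) = (0.208134)(4.469478) = 0.93025.
Therefore gamma(1) = 0.9303 (to 4 decimal places).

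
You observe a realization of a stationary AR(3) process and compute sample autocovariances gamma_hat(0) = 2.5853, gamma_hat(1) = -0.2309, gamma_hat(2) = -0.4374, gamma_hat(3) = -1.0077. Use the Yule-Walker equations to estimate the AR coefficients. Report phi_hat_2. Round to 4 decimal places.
\hat\phi_{2} = -0.2250

The Yule-Walker equations for an AR(p) process read, in matrix form,
  Gamma_p phi = r_p,   with   (Gamma_p)_{ij} = gamma(|i - j|),
                       (r_p)_i = gamma(i),   i,j = 1..p.
Substitute the sample gammas (Toeplitz matrix and right-hand side of size 3):
  Gamma_p = [[2.5853, -0.2309, -0.4374], [-0.2309, 2.5853, -0.2309], [-0.4374, -0.2309, 2.5853]]
  r_p     = [-0.2309, -0.4374, -1.0077]
Written out (R1..R3):
  (R1) 2.5853 phi_1 - 0.2309 phi_2 - 0.4374 phi_3 = -0.2309
  (R2) -0.2309 phi_1 + 2.5853 phi_2 - 0.2309 phi_3 = -0.4374
  (R3) -0.4374 phi_1 - 0.2309 phi_2 + 2.5853 phi_3 = -1.0077
Gaussian elimination:
  R2 <- R2 - (-0.2309/2.5853) R1 = R2 - (-0.089313) R1:  2.564678 phi_2 - 0.269965 phi_3 = -0.458022
  R3 <- R3 - (-0.4374/2.5853) R1 = R3 - (-0.169187) R1:  -0.269965 phi_2 + 2.511297 phi_3 = -1.046765
  R3 <- R3 - (-0.269965/2.564678) R2 = R3 - (-0.105263) R2:  2.48288 phi_3 = -1.094978
Back-substitution:
  phi_hat_3 = -1.094978 / 2.48288 = -0.441011
  phi_hat_2 = (-0.458022 - (-0.269965)(-0.441011)) / 2.564678 = -0.225011
  phi_hat_1 = (-0.2309 - (-0.2309)(-0.225011) - (-0.4374)(-0.441011)) / 2.5853 = -0.184022
So phi_hat = [-0.1840, -0.2250, -0.4410].
Therefore phi_hat_2 = -0.2250.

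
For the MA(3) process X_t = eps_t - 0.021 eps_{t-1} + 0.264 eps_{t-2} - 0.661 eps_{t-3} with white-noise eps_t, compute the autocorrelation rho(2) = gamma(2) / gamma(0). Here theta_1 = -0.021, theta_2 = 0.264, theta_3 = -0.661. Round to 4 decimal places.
\rho(2) = 0.1844

For an MA(q) process with theta_0 = 1, the autocovariance is
  gamma(k) = sigma^2 * sum_{i=0..q-k} theta_i * theta_{i+k},
and rho(k) = gamma(k) / gamma(0). Sigma^2 cancels.
  numerator   = (1)*(0.264) + (-0.021)*(-0.661) = 0.277881.
  denominator = (1)^2 + (-0.021)^2 + (0.264)^2 + (-0.661)^2 = 1.507058.
  rho(2) = 0.277881 / 1.507058 = 0.1844.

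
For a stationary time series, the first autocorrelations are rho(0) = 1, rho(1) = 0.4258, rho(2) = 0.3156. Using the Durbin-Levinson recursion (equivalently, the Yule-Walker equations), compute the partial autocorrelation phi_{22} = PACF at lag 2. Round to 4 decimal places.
\phi_{22} = 0.1640

The PACF at lag k is phi_{kk}, the last component of the solution
to the Yule-Walker system G_k phi = r_k where
  (G_k)_{ij} = rho(|i - j|), (r_k)_i = rho(i), i,j = 1..k.
Equivalently, Durbin-Levinson gives phi_{kk} iteratively:
  phi_{11} = rho(1)
  phi_{kk} = [rho(k) - sum_{j=1..k-1} phi_{k-1,j} rho(k-j)]
            / [1 - sum_{j=1..k-1} phi_{k-1,j} rho(j)],
  phi_{k,j} = phi_{k-1,j} - phi_{kk} phi_{k-1,k-j},  j = 1..k-1.
Step k = 1:
  phi_11 = rho(1) = 0.4258.
Step k = 2:
  phi_22 = [rho(2) - phi_11 rho(1)] / [1 - phi_11 rho(1)] = [0.3156 - (0.4258)(0.4258)] / [1 - (0.4258)(0.4258)]
         = 0.13429436 / 0.81869436 = 0.164.
Therefore phi_{22} = 0.1640.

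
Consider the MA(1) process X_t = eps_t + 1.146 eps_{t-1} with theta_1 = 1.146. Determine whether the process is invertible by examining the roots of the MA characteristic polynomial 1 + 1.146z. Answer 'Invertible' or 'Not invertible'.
\text{Not invertible}

The MA(q) characteristic polynomial is P(z) = 1 + 1.146z.
Invertibility requires all roots to lie outside the unit circle, i.e. |z| > 1 for every root.
This is linear in z: 1 + (1.146) z = 0  =>  z = -1/(1.146) = -0.8726,  |z| = 0.8726.
Moduli of all roots: 0.8726.
All moduli strictly greater than 1? No.
Verdict: Not invertible.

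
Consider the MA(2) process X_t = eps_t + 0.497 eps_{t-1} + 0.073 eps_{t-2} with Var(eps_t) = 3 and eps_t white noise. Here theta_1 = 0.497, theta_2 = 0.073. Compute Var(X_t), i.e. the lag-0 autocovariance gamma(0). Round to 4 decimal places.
\gamma(0) = 3.7570

For an MA(q) process X_t = eps_t + sum_i theta_i eps_{t-i} with
Var(eps_t) = sigma^2, the variance is
  gamma(0) = sigma^2 * (1 + sum_i theta_i^2).
  sum_i theta_i^2 = (0.497)^2 + (0.073)^2 = 0.247009 + 0.005329 = 0.252338.
  gamma(0) = 3 * (1 + 0.252338) = 3 * 1.252338 = 3.757014, which rounds to 3.7570.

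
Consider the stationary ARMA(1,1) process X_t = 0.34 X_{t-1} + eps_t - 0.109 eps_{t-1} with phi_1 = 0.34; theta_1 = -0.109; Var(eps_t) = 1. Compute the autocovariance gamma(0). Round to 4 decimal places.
\gamma(0) = 1.0603

Multiply the model equation by X_{t-k} and take expectations. With theta_0 = psi_0 = 1 and psi_j the MA(infinity) weights, this gives
  gamma(k) - sum_i phi_i gamma(k-i) = c_k,
  c_k = sigma^2 * sum_{j=k..q} theta_j psi_{j-k}   (c_k = 0 for k > q),
using gamma(-m) = gamma(m).
psi-weights needed (psi_j = theta_j + sum_i phi_i psi_{j-i}):
  psi_1 = theta_1 + phi_1 = -0.109 + (0.34) = 0.231
Right-hand sides:
  c_0 = sigma^2 (1 + theta_1 psi_1) = 1 * (1 + (-0.109)(0.231)) = 1 * 0.974821 = 0.974821
  c_1 = sigma^2 theta_1 = 1 * (-0.109) = -0.109
  c_2 = 0
Equations for k = 0 and k = 1 (AR order 1):
  gamma(0) = phi_1 gamma(1) + c_0
  gamma(1) = phi_1 gamma(0) + c_1
Substituting the second into the first: gamma(0) (1 - phi_1^2) = c_0 + phi_1 c_1, so
  gamma(0) = (c_0 + phi_1 c_1) / (1 - phi_1^2) = (0.974821 + (0.34)(-0.109)) / (1 - (0.34)^2) = 0.937761 / 0.8844 = 1.060336.
Therefore gamma(0) = 1.0603 (to 4 decimal places).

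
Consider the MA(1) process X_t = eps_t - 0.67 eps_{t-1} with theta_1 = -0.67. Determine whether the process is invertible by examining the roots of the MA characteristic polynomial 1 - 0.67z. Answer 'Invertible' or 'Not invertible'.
\text{Invertible}

The MA(q) characteristic polynomial is P(z) = 1 - 0.67z.
Invertibility requires all roots to lie outside the unit circle, i.e. |z| > 1 for every root.
This is linear in z: 1 + (-0.67) z = 0  =>  z = -1/(-0.67) = 1.492537,  |z| = 1.492537.
Moduli of all roots: 1.4925.
All moduli strictly greater than 1? Yes.
Verdict: Invertible.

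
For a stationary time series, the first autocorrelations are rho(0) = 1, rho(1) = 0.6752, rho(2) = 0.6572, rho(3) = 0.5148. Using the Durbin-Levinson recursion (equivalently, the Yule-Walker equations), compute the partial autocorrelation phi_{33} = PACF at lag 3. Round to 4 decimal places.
\phi_{33} = -0.0310

The PACF at lag k is phi_{kk}, the last component of the solution
to the Yule-Walker system G_k phi = r_k where
  (G_k)_{ij} = rho(|i - j|), (r_k)_i = rho(i), i,j = 1..k.
Equivalently, Durbin-Levinson gives phi_{kk} iteratively:
  phi_{11} = rho(1)
  phi_{kk} = [rho(k) - sum_{j=1..k-1} phi_{k-1,j} rho(k-j)]
            / [1 - sum_{j=1..k-1} phi_{k-1,j} rho(j)],
  phi_{k,j} = phi_{k-1,j} - phi_{kk} phi_{k-1,k-j},  j = 1..k-1.
Step k = 1:
  phi_11 = rho(1) = 0.6752.
Step k = 2:
  phi_22 = [rho(2) - phi_11 rho(1)] / [1 - phi_11 rho(1)] = [0.6572 - (0.6752)(0.6752)] / [1 - (0.6752)(0.6752)]
         = 0.20130496 / 0.54410496 = 0.369974.
  Update: phi_21 = phi_11 - phi_22 phi_11 = 0.6752 - (0.369974)(0.6752) = 0.425393.
Step k = 3:
  phi_33 = [rho(3) - phi_21 rho(2) - phi_22 rho(1)] / [1 - phi_21 rho(1) - phi_22 rho(2)]
    numerator   = 0.5148 - (0.425393)(0.6572) - (0.369974)(0.6752) = -0.0145752
    denominator = 1 - (0.425393)(0.6752) - (0.369974)(0.6572) = 0.46962726
  phi_33 = -0.0145752 / 0.46962726 = -0.031.
Therefore phi_{33} = -0.0310.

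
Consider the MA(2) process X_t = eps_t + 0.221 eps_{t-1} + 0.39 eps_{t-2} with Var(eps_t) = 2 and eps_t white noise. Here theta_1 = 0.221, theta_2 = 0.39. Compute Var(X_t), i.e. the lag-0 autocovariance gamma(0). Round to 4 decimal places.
\gamma(0) = 2.4019

For an MA(q) process X_t = eps_t + sum_i theta_i eps_{t-i} with
Var(eps_t) = sigma^2, the variance is
  gamma(0) = sigma^2 * (1 + sum_i theta_i^2).
  sum_i theta_i^2 = (0.221)^2 + (0.39)^2 = 0.048841 + 0.1521 = 0.200941.
  gamma(0) = 2 * (1 + 0.200941) = 2 * 1.200941 = 2.401882, which rounds to 2.4019.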